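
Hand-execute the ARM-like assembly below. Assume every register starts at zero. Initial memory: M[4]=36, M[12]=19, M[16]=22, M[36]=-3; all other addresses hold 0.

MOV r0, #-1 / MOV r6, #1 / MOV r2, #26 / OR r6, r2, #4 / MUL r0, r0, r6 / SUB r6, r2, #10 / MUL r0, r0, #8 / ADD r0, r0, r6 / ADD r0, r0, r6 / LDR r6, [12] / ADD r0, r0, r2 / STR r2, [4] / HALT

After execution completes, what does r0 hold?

-182

MOV r0, #-1 → r0=-1
MOV r6, #1 → r6=1
MOV r2, #26 → r2=26
OR r6, r2, #4 → r6=26|4=30
MUL r0, r0, r6 → r0=(-1)*30=-30
SUB r6, r2, #10 → r6=26-10=16
MUL r0, r0, #8 → r0=(-30)*8=-240
ADD r0, r0, r6 → r0=(-240)+16=-224
ADD r0, r0, r6 → r0=(-224)+16=-208
LDR r6, [12] → r6=M[12]=19
ADD r0, r0, r2 → r0=(-208)+26=-182
STR r2, [4] → M[4]=26
halt.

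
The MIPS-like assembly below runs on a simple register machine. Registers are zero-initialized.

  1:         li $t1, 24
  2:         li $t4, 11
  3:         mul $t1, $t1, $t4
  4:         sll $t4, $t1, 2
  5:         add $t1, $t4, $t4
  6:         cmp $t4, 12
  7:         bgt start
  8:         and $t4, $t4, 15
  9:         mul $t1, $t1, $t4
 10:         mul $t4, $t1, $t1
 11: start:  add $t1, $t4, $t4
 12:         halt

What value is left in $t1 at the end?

2112

li $t1, 24 → $t1=24
li $t4, 11 → $t4=11
mul $t1, $t1, $t4 → $t1=24*11=264
sll $t4, $t1, 2 → $t4=264<<2=1056
add $t1, $t4, $t4 → $t1=1056+1056=2112
cmp $t4, 12  (cmp 1056,12)
bgt start: taken
add $t1, $t4, $t4 → $t1=1056+1056=2112
halt.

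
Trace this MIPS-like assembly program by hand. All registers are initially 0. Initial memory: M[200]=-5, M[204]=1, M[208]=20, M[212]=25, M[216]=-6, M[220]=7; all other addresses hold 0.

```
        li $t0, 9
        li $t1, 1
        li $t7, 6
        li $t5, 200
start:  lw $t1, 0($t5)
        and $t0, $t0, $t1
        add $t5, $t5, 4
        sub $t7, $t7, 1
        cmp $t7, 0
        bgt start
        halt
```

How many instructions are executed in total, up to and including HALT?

li $t0, 9 → $t0=9
li $t1, 1 → $t1=1
li $t7, 6 → $t7=6
li $t5, 200 → $t5=200
lw $t1, 0($t5) → $t1=M[200]=-5
and $t0, $t0, $t1 → $t0=9&(-5)=9
add $t5, $t5, 4 → $t5=200+4=204
sub $t7, $t7, 1 → $t7=6-1=5
cmp $t7, 0  (cmp 5,0)
bgt start: taken
lw $t1, 0($t5) → $t1=M[204]=1
and $t0, $t0, $t1 → $t0=9&1=1
add $t5, $t5, 4 → $t5=204+4=208
sub $t7, $t7, 1 → $t7=5-1=4
cmp $t7, 0  (cmp 4,0)
bgt start: taken
lw $t1, 0($t5) → $t1=M[208]=20
and $t0, $t0, $t1 → $t0=1&20=0
add $t5, $t5, 4 → $t5=208+4=212
sub $t7, $t7, 1 → $t7=4-1=3
cmp $t7, 0  (cmp 3,0)
bgt start: taken
lw $t1, 0($t5) → $t1=M[212]=25
and $t0, $t0, $t1 → $t0=0&25=0
add $t5, $t5, 4 → $t5=212+4=216
sub $t7, $t7, 1 → $t7=3-1=2
cmp $t7, 0  (cmp 2,0)
bgt start: taken
lw $t1, 0($t5) → $t1=M[216]=-6
and $t0, $t0, $t1 → $t0=0&(-6)=0
add $t5, $t5, 4 → $t5=216+4=220
sub $t7, $t7, 1 → $t7=2-1=1
cmp $t7, 0  (cmp 1,0)
bgt start: taken
lw $t1, 0($t5) → $t1=M[220]=7
and $t0, $t0, $t1 → $t0=0&7=0
add $t5, $t5, 4 → $t5=220+4=224
sub $t7, $t7, 1 → $t7=1-1=0
cmp $t7, 0  (cmp 0,0)
bgt start: not taken
halt.
Total executed instructions: 41.

41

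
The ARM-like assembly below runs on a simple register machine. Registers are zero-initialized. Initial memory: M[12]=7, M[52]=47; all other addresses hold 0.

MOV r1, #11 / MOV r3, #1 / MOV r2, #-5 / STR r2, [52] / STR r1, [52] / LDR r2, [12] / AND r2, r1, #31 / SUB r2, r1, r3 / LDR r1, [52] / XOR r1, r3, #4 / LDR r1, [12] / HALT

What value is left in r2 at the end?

10

after MOV r1, #11: r1=11
after MOV r3, #1: r3=1
after MOV r2, #-5: r2=-5
STR r2, [52] → M[52]=-5
STR r1, [52] → M[52]=11
after LDR r2, [12]: r2=M[12]=7
after AND r2, r1, #31: r2=11&31=11
after SUB r2, r1, r3: r2=11-1=10
after LDR r1, [52]: r1=M[52]=11
after XOR r1, r3, #4: r1=1^4=5
after LDR r1, [12]: r1=M[12]=7
halt.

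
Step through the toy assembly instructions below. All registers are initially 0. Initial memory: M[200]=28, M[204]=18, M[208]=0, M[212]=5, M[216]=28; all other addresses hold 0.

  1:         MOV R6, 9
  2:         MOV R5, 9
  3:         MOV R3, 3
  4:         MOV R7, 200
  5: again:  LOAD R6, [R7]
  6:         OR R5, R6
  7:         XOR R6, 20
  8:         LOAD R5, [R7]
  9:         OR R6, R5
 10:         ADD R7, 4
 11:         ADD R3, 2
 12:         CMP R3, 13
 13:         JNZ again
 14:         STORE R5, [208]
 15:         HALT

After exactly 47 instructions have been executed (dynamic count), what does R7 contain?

MOV R6, 9 → R6=9
MOV R5, 9 → R5=9
MOV R3, 3 → R3=3
MOV R7, 200 → R7=200
LOAD R6, [R7] → R6=M[200]=28
OR R5, R6 → R5=9|28=29
XOR R6, 20 → R6=28^20=8
LOAD R5, [R7] → R5=M[200]=28
OR R6, R5 → R6=8|28=28
ADD R7, 4 → R7=200+4=204
ADD R3, 2 → R3=3+2=5
CMP R3, 13  (cmp 5,13)
JNZ again: taken
LOAD R6, [R7] → R6=M[204]=18
OR R5, R6 → R5=28|18=30
XOR R6, 20 → R6=18^20=6
LOAD R5, [R7] → R5=M[204]=18
OR R6, R5 → R6=6|18=22
ADD R7, 4 → R7=204+4=208
ADD R3, 2 → R3=5+2=7
CMP R3, 13  (cmp 7,13)
JNZ again: taken
LOAD R6, [R7] → R6=M[208]=0
OR R5, R6 → R5=18|0=18
XOR R6, 20 → R6=0^20=20
LOAD R5, [R7] → R5=M[208]=0
OR R6, R5 → R6=20|0=20
ADD R7, 4 → R7=208+4=212
ADD R3, 2 → R3=7+2=9
CMP R3, 13  (cmp 9,13)
JNZ again: taken
LOAD R6, [R7] → R6=M[212]=5
OR R5, R6 → R5=0|5=5
XOR R6, 20 → R6=5^20=17
LOAD R5, [R7] → R5=M[212]=5
OR R6, R5 → R6=17|5=21
ADD R7, 4 → R7=212+4=216
ADD R3, 2 → R3=9+2=11
CMP R3, 13  (cmp 11,13)
JNZ again: taken
LOAD R6, [R7] → R6=M[216]=28
OR R5, R6 → R5=5|28=29
XOR R6, 20 → R6=28^20=8
LOAD R5, [R7] → R5=M[216]=28
OR R6, R5 → R6=8|28=28
ADD R7, 4 → R7=216+4=220
ADD R3, 2 → R3=11+2=13
After step 47: R7 = 220.

220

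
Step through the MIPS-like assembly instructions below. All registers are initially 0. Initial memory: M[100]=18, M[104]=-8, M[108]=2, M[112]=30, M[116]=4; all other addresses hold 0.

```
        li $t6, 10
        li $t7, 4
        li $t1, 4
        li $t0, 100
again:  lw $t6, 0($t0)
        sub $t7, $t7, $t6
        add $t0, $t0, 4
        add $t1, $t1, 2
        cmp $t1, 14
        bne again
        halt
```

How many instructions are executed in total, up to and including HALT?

35

after li $t6, 10: $t6=10
after li $t7, 4: $t7=4
after li $t1, 4: $t1=4
after li $t0, 100: $t0=100
after lw $t6, 0($t0): $t6=M[100]=18
after sub $t7, $t7, $t6: $t7=4-18=-14
after add $t0, $t0, 4: $t0=100+4=104
after add $t1, $t1, 2: $t1=4+2=6
cmp $t1, 14  (cmp 6,14)
bne again: taken
after lw $t6, 0($t0): $t6=M[104]=-8
after sub $t7, $t7, $t6: $t7=(-14)-(-8)=-6
after add $t0, $t0, 4: $t0=104+4=108
after add $t1, $t1, 2: $t1=6+2=8
cmp $t1, 14  (cmp 8,14)
bne again: taken
after lw $t6, 0($t0): $t6=M[108]=2
after sub $t7, $t7, $t6: $t7=(-6)-2=-8
after add $t0, $t0, 4: $t0=108+4=112
after add $t1, $t1, 2: $t1=8+2=10
cmp $t1, 14  (cmp 10,14)
bne again: taken
after lw $t6, 0($t0): $t6=M[112]=30
after sub $t7, $t7, $t6: $t7=(-8)-30=-38
after add $t0, $t0, 4: $t0=112+4=116
after add $t1, $t1, 2: $t1=10+2=12
cmp $t1, 14  (cmp 12,14)
bne again: taken
after lw $t6, 0($t0): $t6=M[116]=4
after sub $t7, $t7, $t6: $t7=(-38)-4=-42
after add $t0, $t0, 4: $t0=116+4=120
after add $t1, $t1, 2: $t1=12+2=14
cmp $t1, 14  (cmp 14,14)
bne again: not taken
halt.
Total executed instructions: 35.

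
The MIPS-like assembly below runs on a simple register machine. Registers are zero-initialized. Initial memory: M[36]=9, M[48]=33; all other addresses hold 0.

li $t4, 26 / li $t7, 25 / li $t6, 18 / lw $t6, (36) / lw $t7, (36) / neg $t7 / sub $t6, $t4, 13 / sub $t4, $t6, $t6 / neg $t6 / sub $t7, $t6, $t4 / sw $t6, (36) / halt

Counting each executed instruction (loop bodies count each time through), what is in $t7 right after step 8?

after li $t4, 26: $t4=26
after li $t7, 25: $t7=25
after li $t6, 18: $t6=18
after lw $t6, (36): $t6=M[36]=9
after lw $t7, (36): $t7=M[36]=9
after neg $t7: $t7=-(9)=-9
after sub $t6, $t4, 13: $t6=26-13=13
after sub $t4, $t6, $t6: $t4=13-13=0
After step 8: $t7 = -9.

-9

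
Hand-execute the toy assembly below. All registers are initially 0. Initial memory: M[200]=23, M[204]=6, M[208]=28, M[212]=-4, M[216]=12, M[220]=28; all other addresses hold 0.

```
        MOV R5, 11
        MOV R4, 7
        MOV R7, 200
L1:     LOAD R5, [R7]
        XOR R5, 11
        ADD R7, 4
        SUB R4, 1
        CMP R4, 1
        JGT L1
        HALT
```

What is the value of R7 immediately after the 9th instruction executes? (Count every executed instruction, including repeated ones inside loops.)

204

after MOV R5, 11: R5=11
after MOV R4, 7: R4=7
after MOV R7, 200: R7=200
after LOAD R5, [R7]: R5=M[200]=23
after XOR R5, 11: R5=23^11=28
after ADD R7, 4: R7=200+4=204
after SUB R4, 1: R4=7-1=6
CMP R4, 1  (cmp 6,1)
JGT L1: taken
After step 9: R7 = 204.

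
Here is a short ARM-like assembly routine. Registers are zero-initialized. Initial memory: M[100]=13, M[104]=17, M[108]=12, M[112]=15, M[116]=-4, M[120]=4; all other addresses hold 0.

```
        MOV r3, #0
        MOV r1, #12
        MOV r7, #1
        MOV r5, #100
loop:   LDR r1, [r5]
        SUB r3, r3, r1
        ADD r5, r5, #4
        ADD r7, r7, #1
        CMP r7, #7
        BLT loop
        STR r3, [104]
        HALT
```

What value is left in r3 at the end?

after MOV r3, #0: r3=0
after MOV r1, #12: r1=12
after MOV r7, #1: r7=1
after MOV r5, #100: r5=100
after LDR r1, [r5]: r1=M[100]=13
after SUB r3, r3, r1: r3=0-13=-13
after ADD r5, r5, #4: r5=100+4=104
after ADD r7, r7, #1: r7=1+1=2
CMP r7, #7  (cmp 2,7)
BLT loop: taken
after LDR r1, [r5]: r1=M[104]=17
after SUB r3, r3, r1: r3=(-13)-17=-30
after ADD r5, r5, #4: r5=104+4=108
after ADD r7, r7, #1: r7=2+1=3
CMP r7, #7  (cmp 3,7)
BLT loop: taken
after LDR r1, [r5]: r1=M[108]=12
after SUB r3, r3, r1: r3=(-30)-12=-42
after ADD r5, r5, #4: r5=108+4=112
after ADD r7, r7, #1: r7=3+1=4
CMP r7, #7  (cmp 4,7)
BLT loop: taken
after LDR r1, [r5]: r1=M[112]=15
after SUB r3, r3, r1: r3=(-42)-15=-57
after ADD r5, r5, #4: r5=112+4=116
after ADD r7, r7, #1: r7=4+1=5
CMP r7, #7  (cmp 5,7)
BLT loop: taken
after LDR r1, [r5]: r1=M[116]=-4
after SUB r3, r3, r1: r3=(-57)-(-4)=-53
after ADD r5, r5, #4: r5=116+4=120
after ADD r7, r7, #1: r7=5+1=6
CMP r7, #7  (cmp 6,7)
BLT loop: taken
after LDR r1, [r5]: r1=M[120]=4
after SUB r3, r3, r1: r3=(-53)-4=-57
after ADD r5, r5, #4: r5=120+4=124
after ADD r7, r7, #1: r7=6+1=7
CMP r7, #7  (cmp 7,7)
BLT loop: not taken
STR r3, [104] → M[104]=-57
halt.

-57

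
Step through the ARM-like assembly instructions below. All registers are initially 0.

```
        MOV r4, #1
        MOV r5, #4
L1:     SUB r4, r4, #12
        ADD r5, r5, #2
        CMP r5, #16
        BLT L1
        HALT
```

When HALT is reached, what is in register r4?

-71

after MOV r4, #1: r4=1
after MOV r5, #4: r5=4
after SUB r4, r4, #12: r4=1-12=-11
after ADD r5, r5, #2: r5=4+2=6
CMP r5, #16  (cmp 6,16)
BLT L1: taken
after SUB r4, r4, #12: r4=(-11)-12=-23
after ADD r5, r5, #2: r5=6+2=8
CMP r5, #16  (cmp 8,16)
BLT L1: taken
after SUB r4, r4, #12: r4=(-23)-12=-35
after ADD r5, r5, #2: r5=8+2=10
CMP r5, #16  (cmp 10,16)
BLT L1: taken
after SUB r4, r4, #12: r4=(-35)-12=-47
after ADD r5, r5, #2: r5=10+2=12
CMP r5, #16  (cmp 12,16)
BLT L1: taken
after SUB r4, r4, #12: r4=(-47)-12=-59
after ADD r5, r5, #2: r5=12+2=14
CMP r5, #16  (cmp 14,16)
BLT L1: taken
after SUB r4, r4, #12: r4=(-59)-12=-71
after ADD r5, r5, #2: r5=14+2=16
CMP r5, #16  (cmp 16,16)
BLT L1: not taken
halt.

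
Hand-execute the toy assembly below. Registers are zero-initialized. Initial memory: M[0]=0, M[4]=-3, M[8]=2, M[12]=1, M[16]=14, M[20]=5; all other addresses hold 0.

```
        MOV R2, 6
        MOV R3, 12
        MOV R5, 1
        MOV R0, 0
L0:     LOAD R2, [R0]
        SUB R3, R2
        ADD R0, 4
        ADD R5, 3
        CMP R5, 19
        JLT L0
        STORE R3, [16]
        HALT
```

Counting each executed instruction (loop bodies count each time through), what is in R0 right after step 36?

R2=6
R3=12
R5=1
R0=0
R2=M[0]=0
R3=12-0=12
R0=0+4=4
R5=1+3=4
CMP R5, 19  (cmp 4,19)
JLT L0: taken
R2=M[4]=-3
R3=12-(-3)=15
R0=4+4=8
R5=4+3=7
CMP R5, 19  (cmp 7,19)
JLT L0: taken
R2=M[8]=2
R3=15-2=13
R0=8+4=12
R5=7+3=10
CMP R5, 19  (cmp 10,19)
JLT L0: taken
R2=M[12]=1
R3=13-1=12
R0=12+4=16
R5=10+3=13
CMP R5, 19  (cmp 13,19)
JLT L0: taken
R2=M[16]=14
R3=12-14=-2
R0=16+4=20
R5=13+3=16
CMP R5, 19  (cmp 16,19)
JLT L0: taken
R2=M[20]=5
R3=(-2)-5=-7
After step 36: R0 = 20.

20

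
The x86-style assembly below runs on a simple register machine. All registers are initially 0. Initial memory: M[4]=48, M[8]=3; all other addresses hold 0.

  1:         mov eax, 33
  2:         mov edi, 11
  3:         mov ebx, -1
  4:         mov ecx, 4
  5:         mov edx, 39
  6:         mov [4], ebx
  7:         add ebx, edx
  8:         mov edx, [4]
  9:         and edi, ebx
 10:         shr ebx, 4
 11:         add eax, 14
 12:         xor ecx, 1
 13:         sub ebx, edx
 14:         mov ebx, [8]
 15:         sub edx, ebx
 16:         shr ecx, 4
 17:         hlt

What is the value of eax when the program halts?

after mov eax, 33: eax=33
after mov edi, 11: edi=11
after mov ebx, -1: ebx=-1
after mov ecx, 4: ecx=4
after mov edx, 39: edx=39
mov [4], ebx → M[4]=-1
after add ebx, edx: ebx=(-1)+39=38
after mov edx, [4]: edx=M[4]=-1
after and edi, ebx: edi=11&38=2
after shr ebx, 4: ebx=38>>4=2
after add eax, 14: eax=33+14=47
after xor ecx, 1: ecx=4^1=5
after sub ebx, edx: ebx=2-(-1)=3
after mov ebx, [8]: ebx=M[8]=3
after sub edx, ebx: edx=(-1)-3=-4
after shr ecx, 4: ecx=5>>4=0
halt.

47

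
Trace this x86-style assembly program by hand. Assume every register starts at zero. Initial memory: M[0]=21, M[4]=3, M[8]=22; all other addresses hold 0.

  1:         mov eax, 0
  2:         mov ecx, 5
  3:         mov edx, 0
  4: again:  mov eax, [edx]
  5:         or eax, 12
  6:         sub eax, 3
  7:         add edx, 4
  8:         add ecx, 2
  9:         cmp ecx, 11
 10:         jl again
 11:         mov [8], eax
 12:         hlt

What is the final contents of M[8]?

after mov eax, 0: eax=0
after mov ecx, 5: ecx=5
after mov edx, 0: edx=0
after mov eax, [edx]: eax=M[0]=21
after or eax, 12: eax=21|12=29
after sub eax, 3: eax=29-3=26
after add edx, 4: edx=0+4=4
after add ecx, 2: ecx=5+2=7
cmp ecx, 11  (cmp 7,11)
jl again: taken
after mov eax, [edx]: eax=M[4]=3
after or eax, 12: eax=3|12=15
after sub eax, 3: eax=15-3=12
after add edx, 4: edx=4+4=8
after add ecx, 2: ecx=7+2=9
cmp ecx, 11  (cmp 9,11)
jl again: taken
after mov eax, [edx]: eax=M[8]=22
after or eax, 12: eax=22|12=30
after sub eax, 3: eax=30-3=27
after add edx, 4: edx=8+4=12
after add ecx, 2: ecx=9+2=11
cmp ecx, 11  (cmp 11,11)
jl again: not taken
mov [8], eax → M[8]=27
halt.

27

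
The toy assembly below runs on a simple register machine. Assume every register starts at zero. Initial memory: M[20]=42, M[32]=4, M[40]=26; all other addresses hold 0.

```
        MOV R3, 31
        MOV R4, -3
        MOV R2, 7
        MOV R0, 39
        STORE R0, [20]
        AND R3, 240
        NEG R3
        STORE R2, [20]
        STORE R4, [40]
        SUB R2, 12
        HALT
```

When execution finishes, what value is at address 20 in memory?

R3=31
R4=-3
R2=7
R0=39
STORE R0, [20] → M[20]=39
R3=31&240=16
R3=-(16)=-16
STORE R2, [20] → M[20]=7
STORE R4, [40] → M[40]=-3
R2=7-12=-5
halt.

7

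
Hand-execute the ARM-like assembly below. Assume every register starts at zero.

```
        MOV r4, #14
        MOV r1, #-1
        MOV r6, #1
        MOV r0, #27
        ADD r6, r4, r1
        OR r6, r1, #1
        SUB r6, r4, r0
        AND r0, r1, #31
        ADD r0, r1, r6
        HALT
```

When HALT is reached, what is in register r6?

r4=14
r1=-1
r6=1
r0=27
r6=14+(-1)=13
r6=(-1)|1=-1
r6=14-27=-13
r0=(-1)&31=31
r0=(-1)+(-13)=-14
halt.

-13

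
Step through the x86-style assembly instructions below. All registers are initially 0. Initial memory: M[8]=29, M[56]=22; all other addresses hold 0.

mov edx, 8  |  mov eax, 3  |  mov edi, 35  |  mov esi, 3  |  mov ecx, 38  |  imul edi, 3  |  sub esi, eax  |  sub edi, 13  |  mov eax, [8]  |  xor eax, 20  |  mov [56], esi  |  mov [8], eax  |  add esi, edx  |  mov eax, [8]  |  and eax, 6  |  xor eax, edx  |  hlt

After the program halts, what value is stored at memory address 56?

0

edx=8
eax=3
edi=35
esi=3
ecx=38
edi=35*3=105
esi=3-3=0
edi=105-13=92
eax=M[8]=29
eax=29^20=9
mov [56], esi → M[56]=0
mov [8], eax → M[8]=9
esi=0+8=8
eax=M[8]=9
eax=9&6=0
eax=0^8=8
halt.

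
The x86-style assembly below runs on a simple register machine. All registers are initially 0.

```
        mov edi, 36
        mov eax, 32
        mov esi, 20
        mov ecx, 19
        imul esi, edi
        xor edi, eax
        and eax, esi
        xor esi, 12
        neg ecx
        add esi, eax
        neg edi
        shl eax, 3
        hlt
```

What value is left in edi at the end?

after mov edi, 36: edi=36
after mov eax, 32: eax=32
after mov esi, 20: esi=20
after mov ecx, 19: ecx=19
after imul esi, edi: esi=20*36=720
after xor edi, eax: edi=36^32=4
after and eax, esi: eax=32&720=0
after xor esi, 12: esi=720^12=732
after neg ecx: ecx=-(19)=-19
after add esi, eax: esi=732+0=732
after neg edi: edi=-(4)=-4
after shl eax, 3: eax=0<<3=0
halt.

-4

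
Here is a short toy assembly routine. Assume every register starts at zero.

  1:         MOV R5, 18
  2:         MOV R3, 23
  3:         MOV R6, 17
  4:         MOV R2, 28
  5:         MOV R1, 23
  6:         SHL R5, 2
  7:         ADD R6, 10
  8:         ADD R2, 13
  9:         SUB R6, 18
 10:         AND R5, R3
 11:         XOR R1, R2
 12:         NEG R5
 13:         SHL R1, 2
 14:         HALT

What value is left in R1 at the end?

248

MOV R5, 18 → R5=18
MOV R3, 23 → R3=23
MOV R6, 17 → R6=17
MOV R2, 28 → R2=28
MOV R1, 23 → R1=23
SHL R5, 2 → R5=18<<2=72
ADD R6, 10 → R6=17+10=27
ADD R2, 13 → R2=28+13=41
SUB R6, 18 → R6=27-18=9
AND R5, R3 → R5=72&23=0
XOR R1, R2 → R1=23^41=62
NEG R5 → R5=-(0)=0
SHL R1, 2 → R1=62<<2=248
halt.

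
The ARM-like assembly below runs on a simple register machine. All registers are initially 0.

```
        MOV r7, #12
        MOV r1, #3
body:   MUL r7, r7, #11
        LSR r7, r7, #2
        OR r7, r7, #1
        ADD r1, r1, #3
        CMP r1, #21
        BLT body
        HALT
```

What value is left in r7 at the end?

r7=12
r1=3
r7=12*11=132
r7=132>>2=33
r7=33|1=33
r1=3+3=6
CMP r1, #21  (cmp 6,21)
BLT body: taken
r7=33*11=363
r7=363>>2=90
r7=90|1=91
r1=6+3=9
CMP r1, #21  (cmp 9,21)
BLT body: taken
r7=91*11=1001
r7=1001>>2=250
r7=250|1=251
r1=9+3=12
CMP r1, #21  (cmp 12,21)
BLT body: taken
r7=251*11=2761
r7=2761>>2=690
r7=690|1=691
r1=12+3=15
CMP r1, #21  (cmp 15,21)
BLT body: taken
r7=691*11=7601
r7=7601>>2=1900
r7=1900|1=1901
r1=15+3=18
CMP r1, #21  (cmp 18,21)
BLT body: taken
r7=1901*11=20911
r7=20911>>2=5227
r7=5227|1=5227
r1=18+3=21
CMP r1, #21  (cmp 21,21)
BLT body: not taken
halt.

5227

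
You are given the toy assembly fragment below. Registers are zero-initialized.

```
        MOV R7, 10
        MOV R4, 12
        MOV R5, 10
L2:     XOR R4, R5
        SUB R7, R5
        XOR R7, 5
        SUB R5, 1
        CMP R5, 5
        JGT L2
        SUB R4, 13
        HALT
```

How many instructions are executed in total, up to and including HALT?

R7=10
R4=12
R5=10
R4=12^10=6
R7=10-10=0
R7=0^5=5
R5=10-1=9
CMP R5, 5  (cmp 9,5)
JGT L2: taken
R4=6^9=15
R7=5-9=-4
R7=(-4)^5=-7
R5=9-1=8
CMP R5, 5  (cmp 8,5)
JGT L2: taken
R4=15^8=7
R7=(-7)-8=-15
R7=(-15)^5=-12
R5=8-1=7
CMP R5, 5  (cmp 7,5)
JGT L2: taken
R4=7^7=0
R7=(-12)-7=-19
R7=(-19)^5=-24
R5=7-1=6
CMP R5, 5  (cmp 6,5)
JGT L2: taken
R4=0^6=6
R7=(-24)-6=-30
R7=(-30)^5=-25
R5=6-1=5
CMP R5, 5  (cmp 5,5)
JGT L2: not taken
R4=6-13=-7
halt.
Total executed instructions: 35.

35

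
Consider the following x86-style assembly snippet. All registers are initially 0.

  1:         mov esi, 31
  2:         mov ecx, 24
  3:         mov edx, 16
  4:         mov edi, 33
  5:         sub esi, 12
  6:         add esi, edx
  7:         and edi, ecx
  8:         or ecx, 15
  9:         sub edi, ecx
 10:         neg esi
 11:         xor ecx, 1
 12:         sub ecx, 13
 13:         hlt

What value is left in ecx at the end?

17

after mov esi, 31: esi=31
after mov ecx, 24: ecx=24
after mov edx, 16: edx=16
after mov edi, 33: edi=33
after sub esi, 12: esi=31-12=19
after add esi, edx: esi=19+16=35
after and edi, ecx: edi=33&24=0
after or ecx, 15: ecx=24|15=31
after sub edi, ecx: edi=0-31=-31
after neg esi: esi=-(35)=-35
after xor ecx, 1: ecx=31^1=30
after sub ecx, 13: ecx=30-13=17
halt.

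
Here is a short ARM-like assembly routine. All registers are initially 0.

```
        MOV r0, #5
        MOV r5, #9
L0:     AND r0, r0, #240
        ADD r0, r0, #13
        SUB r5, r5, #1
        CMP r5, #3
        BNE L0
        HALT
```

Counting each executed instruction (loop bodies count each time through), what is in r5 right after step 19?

6

after MOV r0, #5: r0=5
after MOV r5, #9: r5=9
after AND r0, r0, #240: r0=5&240=0
after ADD r0, r0, #13: r0=0+13=13
after SUB r5, r5, #1: r5=9-1=8
CMP r5, #3  (cmp 8,3)
BNE L0: taken
after AND r0, r0, #240: r0=13&240=0
after ADD r0, r0, #13: r0=0+13=13
after SUB r5, r5, #1: r5=8-1=7
CMP r5, #3  (cmp 7,3)
BNE L0: taken
after AND r0, r0, #240: r0=13&240=0
after ADD r0, r0, #13: r0=0+13=13
after SUB r5, r5, #1: r5=7-1=6
CMP r5, #3  (cmp 6,3)
BNE L0: taken
after AND r0, r0, #240: r0=13&240=0
after ADD r0, r0, #13: r0=0+13=13
After step 19: r5 = 6.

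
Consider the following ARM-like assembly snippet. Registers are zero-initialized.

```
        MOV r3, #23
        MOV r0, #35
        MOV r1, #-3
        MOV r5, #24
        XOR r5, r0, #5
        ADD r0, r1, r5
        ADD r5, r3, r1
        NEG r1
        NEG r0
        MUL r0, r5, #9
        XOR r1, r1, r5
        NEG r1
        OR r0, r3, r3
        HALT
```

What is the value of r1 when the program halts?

-23

MOV r3, #23 → r3=23
MOV r0, #35 → r0=35
MOV r1, #-3 → r1=-3
MOV r5, #24 → r5=24
XOR r5, r0, #5 → r5=35^5=38
ADD r0, r1, r5 → r0=(-3)+38=35
ADD r5, r3, r1 → r5=23+(-3)=20
NEG r1 → r1=-(-3)=3
NEG r0 → r0=-(35)=-35
MUL r0, r5, #9 → r0=20*9=180
XOR r1, r1, r5 → r1=3^20=23
NEG r1 → r1=-(23)=-23
OR r0, r3, r3 → r0=23|23=23
halt.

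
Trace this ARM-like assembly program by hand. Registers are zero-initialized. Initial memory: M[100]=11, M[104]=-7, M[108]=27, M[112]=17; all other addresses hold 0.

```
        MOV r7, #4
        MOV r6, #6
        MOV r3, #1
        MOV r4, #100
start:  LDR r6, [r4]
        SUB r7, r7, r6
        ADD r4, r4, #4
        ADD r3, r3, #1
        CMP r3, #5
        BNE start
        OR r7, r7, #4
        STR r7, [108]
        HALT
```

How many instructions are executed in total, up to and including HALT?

31

after MOV r7, #4: r7=4
after MOV r6, #6: r6=6
after MOV r3, #1: r3=1
after MOV r4, #100: r4=100
after LDR r6, [r4]: r6=M[100]=11
after SUB r7, r7, r6: r7=4-11=-7
after ADD r4, r4, #4: r4=100+4=104
after ADD r3, r3, #1: r3=1+1=2
CMP r3, #5  (cmp 2,5)
BNE start: taken
after LDR r6, [r4]: r6=M[104]=-7
after SUB r7, r7, r6: r7=(-7)-(-7)=0
after ADD r4, r4, #4: r4=104+4=108
after ADD r3, r3, #1: r3=2+1=3
CMP r3, #5  (cmp 3,5)
BNE start: taken
after LDR r6, [r4]: r6=M[108]=27
after SUB r7, r7, r6: r7=0-27=-27
after ADD r4, r4, #4: r4=108+4=112
after ADD r3, r3, #1: r3=3+1=4
CMP r3, #5  (cmp 4,5)
BNE start: taken
after LDR r6, [r4]: r6=M[112]=17
after SUB r7, r7, r6: r7=(-27)-17=-44
after ADD r4, r4, #4: r4=112+4=116
after ADD r3, r3, #1: r3=4+1=5
CMP r3, #5  (cmp 5,5)
BNE start: not taken
after OR r7, r7, #4: r7=(-44)|4=-44
STR r7, [108] → M[108]=-44
halt.
Total executed instructions: 31.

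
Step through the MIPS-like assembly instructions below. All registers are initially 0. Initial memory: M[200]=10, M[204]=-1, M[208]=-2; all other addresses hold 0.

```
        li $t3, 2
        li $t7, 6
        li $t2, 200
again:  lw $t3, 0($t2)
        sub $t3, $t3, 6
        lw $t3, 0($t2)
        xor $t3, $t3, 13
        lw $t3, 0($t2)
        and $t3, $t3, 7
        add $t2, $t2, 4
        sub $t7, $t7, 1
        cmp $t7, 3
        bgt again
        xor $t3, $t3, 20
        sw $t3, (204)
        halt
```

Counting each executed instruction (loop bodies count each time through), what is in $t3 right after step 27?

-13

li $t3, 2 → $t3=2
li $t7, 6 → $t7=6
li $t2, 200 → $t2=200
lw $t3, 0($t2) → $t3=M[200]=10
sub $t3, $t3, 6 → $t3=10-6=4
lw $t3, 0($t2) → $t3=M[200]=10
xor $t3, $t3, 13 → $t3=10^13=7
lw $t3, 0($t2) → $t3=M[200]=10
and $t3, $t3, 7 → $t3=10&7=2
add $t2, $t2, 4 → $t2=200+4=204
sub $t7, $t7, 1 → $t7=6-1=5
cmp $t7, 3  (cmp 5,3)
bgt again: taken
lw $t3, 0($t2) → $t3=M[204]=-1
sub $t3, $t3, 6 → $t3=(-1)-6=-7
lw $t3, 0($t2) → $t3=M[204]=-1
xor $t3, $t3, 13 → $t3=(-1)^13=-14
lw $t3, 0($t2) → $t3=M[204]=-1
and $t3, $t3, 7 → $t3=(-1)&7=7
add $t2, $t2, 4 → $t2=204+4=208
sub $t7, $t7, 1 → $t7=5-1=4
cmp $t7, 3  (cmp 4,3)
bgt again: taken
lw $t3, 0($t2) → $t3=M[208]=-2
sub $t3, $t3, 6 → $t3=(-2)-6=-8
lw $t3, 0($t2) → $t3=M[208]=-2
xor $t3, $t3, 13 → $t3=(-2)^13=-13
After step 27: $t3 = -13.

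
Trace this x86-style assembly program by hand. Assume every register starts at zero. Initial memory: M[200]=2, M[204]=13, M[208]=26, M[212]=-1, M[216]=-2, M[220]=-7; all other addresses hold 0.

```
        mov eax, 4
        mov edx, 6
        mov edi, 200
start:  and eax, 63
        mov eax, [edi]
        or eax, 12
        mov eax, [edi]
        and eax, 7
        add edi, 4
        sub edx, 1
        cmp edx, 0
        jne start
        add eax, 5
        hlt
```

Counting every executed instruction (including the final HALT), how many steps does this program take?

59

eax=4
edx=6
edi=200
eax=4&63=4
eax=M[200]=2
eax=2|12=14
eax=M[200]=2
eax=2&7=2
edi=200+4=204
edx=6-1=5
cmp edx, 0  (cmp 5,0)
jne start: taken
eax=2&63=2
eax=M[204]=13
eax=13|12=13
eax=M[204]=13
eax=13&7=5
edi=204+4=208
edx=5-1=4
cmp edx, 0  (cmp 4,0)
jne start: taken
eax=5&63=5
eax=M[208]=26
eax=26|12=30
eax=M[208]=26
eax=26&7=2
edi=208+4=212
edx=4-1=3
cmp edx, 0  (cmp 3,0)
jne start: taken
eax=2&63=2
eax=M[212]=-1
eax=(-1)|12=-1
eax=M[212]=-1
eax=(-1)&7=7
edi=212+4=216
edx=3-1=2
cmp edx, 0  (cmp 2,0)
jne start: taken
eax=7&63=7
eax=M[216]=-2
eax=(-2)|12=-2
eax=M[216]=-2
eax=(-2)&7=6
edi=216+4=220
edx=2-1=1
cmp edx, 0  (cmp 1,0)
jne start: taken
eax=6&63=6
eax=M[220]=-7
eax=(-7)|12=-3
eax=M[220]=-7
eax=(-7)&7=1
edi=220+4=224
edx=1-1=0
cmp edx, 0  (cmp 0,0)
jne start: not taken
eax=1+5=6
halt.
Total executed instructions: 59.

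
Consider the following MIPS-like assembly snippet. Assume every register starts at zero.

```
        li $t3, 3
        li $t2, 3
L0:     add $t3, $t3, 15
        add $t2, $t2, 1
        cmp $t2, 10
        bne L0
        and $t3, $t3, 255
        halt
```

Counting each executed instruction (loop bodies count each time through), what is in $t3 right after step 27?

$t3=3
$t2=3
$t3=3+15=18
$t2=3+1=4
cmp $t2, 10  (cmp 4,10)
bne L0: taken
$t3=18+15=33
$t2=4+1=5
cmp $t2, 10  (cmp 5,10)
bne L0: taken
$t3=33+15=48
$t2=5+1=6
cmp $t2, 10  (cmp 6,10)
bne L0: taken
$t3=48+15=63
$t2=6+1=7
cmp $t2, 10  (cmp 7,10)
bne L0: taken
$t3=63+15=78
$t2=7+1=8
cmp $t2, 10  (cmp 8,10)
bne L0: taken
$t3=78+15=93
$t2=8+1=9
cmp $t2, 10  (cmp 9,10)
bne L0: taken
$t3=93+15=108
After step 27: $t3 = 108.

108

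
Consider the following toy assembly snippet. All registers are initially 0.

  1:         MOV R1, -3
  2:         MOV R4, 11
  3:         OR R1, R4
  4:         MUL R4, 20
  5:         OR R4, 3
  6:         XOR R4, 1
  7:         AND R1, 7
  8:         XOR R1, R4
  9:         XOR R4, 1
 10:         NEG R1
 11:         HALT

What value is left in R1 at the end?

after MOV R1, -3: R1=-3
after MOV R4, 11: R4=11
after OR R1, R4: R1=(-3)|11=-1
after MUL R4, 20: R4=11*20=220
after OR R4, 3: R4=220|3=223
after XOR R4, 1: R4=223^1=222
after AND R1, 7: R1=(-1)&7=7
after XOR R1, R4: R1=7^222=217
after XOR R4, 1: R4=222^1=223
after NEG R1: R1=-(217)=-217
halt.

-217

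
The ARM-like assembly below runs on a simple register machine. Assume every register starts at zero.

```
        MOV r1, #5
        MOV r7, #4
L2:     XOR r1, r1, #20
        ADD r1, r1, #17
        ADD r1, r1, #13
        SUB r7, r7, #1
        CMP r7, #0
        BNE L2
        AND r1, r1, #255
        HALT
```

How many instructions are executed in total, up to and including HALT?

28

r1=5
r7=4
r1=5^20=17
r1=17+17=34
r1=34+13=47
r7=4-1=3
CMP r7, #0  (cmp 3,0)
BNE L2: taken
r1=47^20=59
r1=59+17=76
r1=76+13=89
r7=3-1=2
CMP r7, #0  (cmp 2,0)
BNE L2: taken
r1=89^20=77
r1=77+17=94
r1=94+13=107
r7=2-1=1
CMP r7, #0  (cmp 1,0)
BNE L2: taken
r1=107^20=127
r1=127+17=144
r1=144+13=157
r7=1-1=0
CMP r7, #0  (cmp 0,0)
BNE L2: not taken
r1=157&255=157
halt.
Total executed instructions: 28.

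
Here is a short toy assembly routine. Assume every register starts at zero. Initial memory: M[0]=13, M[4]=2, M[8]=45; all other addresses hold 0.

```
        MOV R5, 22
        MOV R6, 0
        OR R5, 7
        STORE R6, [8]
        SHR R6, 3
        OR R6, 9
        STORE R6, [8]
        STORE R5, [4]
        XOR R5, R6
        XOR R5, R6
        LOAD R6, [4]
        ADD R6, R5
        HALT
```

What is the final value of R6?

MOV R5, 22 → R5=22
MOV R6, 0 → R6=0
OR R5, 7 → R5=22|7=23
STORE R6, [8] → M[8]=0
SHR R6, 3 → R6=0>>3=0
OR R6, 9 → R6=0|9=9
STORE R6, [8] → M[8]=9
STORE R5, [4] → M[4]=23
XOR R5, R6 → R5=23^9=30
XOR R5, R6 → R5=30^9=23
LOAD R6, [4] → R6=M[4]=23
ADD R6, R5 → R6=23+23=46
halt.

46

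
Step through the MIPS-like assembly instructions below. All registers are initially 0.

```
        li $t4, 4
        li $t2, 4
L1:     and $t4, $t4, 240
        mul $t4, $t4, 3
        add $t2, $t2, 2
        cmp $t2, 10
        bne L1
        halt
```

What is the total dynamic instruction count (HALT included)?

18

after li $t4, 4: $t4=4
after li $t2, 4: $t2=4
after and $t4, $t4, 240: $t4=4&240=0
after mul $t4, $t4, 3: $t4=0*3=0
after add $t2, $t2, 2: $t2=4+2=6
cmp $t2, 10  (cmp 6,10)
bne L1: taken
after and $t4, $t4, 240: $t4=0&240=0
after mul $t4, $t4, 3: $t4=0*3=0
after add $t2, $t2, 2: $t2=6+2=8
cmp $t2, 10  (cmp 8,10)
bne L1: taken
after and $t4, $t4, 240: $t4=0&240=0
after mul $t4, $t4, 3: $t4=0*3=0
after add $t2, $t2, 2: $t2=8+2=10
cmp $t2, 10  (cmp 10,10)
bne L1: not taken
halt.
Total executed instructions: 18.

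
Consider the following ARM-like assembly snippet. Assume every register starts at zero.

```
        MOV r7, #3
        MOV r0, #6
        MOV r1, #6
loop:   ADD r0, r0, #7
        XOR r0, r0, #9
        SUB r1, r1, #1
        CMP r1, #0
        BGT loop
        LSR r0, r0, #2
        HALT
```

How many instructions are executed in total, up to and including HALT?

35

after MOV r7, #3: r7=3
after MOV r0, #6: r0=6
after MOV r1, #6: r1=6
after ADD r0, r0, #7: r0=6+7=13
after XOR r0, r0, #9: r0=13^9=4
after SUB r1, r1, #1: r1=6-1=5
CMP r1, #0  (cmp 5,0)
BGT loop: taken
after ADD r0, r0, #7: r0=4+7=11
after XOR r0, r0, #9: r0=11^9=2
after SUB r1, r1, #1: r1=5-1=4
CMP r1, #0  (cmp 4,0)
BGT loop: taken
after ADD r0, r0, #7: r0=2+7=9
after XOR r0, r0, #9: r0=9^9=0
after SUB r1, r1, #1: r1=4-1=3
CMP r1, #0  (cmp 3,0)
BGT loop: taken
after ADD r0, r0, #7: r0=0+7=7
after XOR r0, r0, #9: r0=7^9=14
after SUB r1, r1, #1: r1=3-1=2
CMP r1, #0  (cmp 2,0)
BGT loop: taken
after ADD r0, r0, #7: r0=14+7=21
after XOR r0, r0, #9: r0=21^9=28
after SUB r1, r1, #1: r1=2-1=1
CMP r1, #0  (cmp 1,0)
BGT loop: taken
after ADD r0, r0, #7: r0=28+7=35
after XOR r0, r0, #9: r0=35^9=42
after SUB r1, r1, #1: r1=1-1=0
CMP r1, #0  (cmp 0,0)
BGT loop: not taken
after LSR r0, r0, #2: r0=42>>2=10
halt.
Total executed instructions: 35.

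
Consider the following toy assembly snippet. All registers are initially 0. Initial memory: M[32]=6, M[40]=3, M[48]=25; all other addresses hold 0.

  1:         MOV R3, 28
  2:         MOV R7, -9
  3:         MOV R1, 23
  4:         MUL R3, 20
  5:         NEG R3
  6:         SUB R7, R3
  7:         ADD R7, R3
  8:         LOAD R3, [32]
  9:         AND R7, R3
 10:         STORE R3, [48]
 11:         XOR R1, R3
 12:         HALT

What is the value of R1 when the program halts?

MOV R3, 28 → R3=28
MOV R7, -9 → R7=-9
MOV R1, 23 → R1=23
MUL R3, 20 → R3=28*20=560
NEG R3 → R3=-(560)=-560
SUB R7, R3 → R7=(-9)-(-560)=551
ADD R7, R3 → R7=551+(-560)=-9
LOAD R3, [32] → R3=M[32]=6
AND R7, R3 → R7=(-9)&6=6
STORE R3, [48] → M[48]=6
XOR R1, R3 → R1=23^6=17
halt.

17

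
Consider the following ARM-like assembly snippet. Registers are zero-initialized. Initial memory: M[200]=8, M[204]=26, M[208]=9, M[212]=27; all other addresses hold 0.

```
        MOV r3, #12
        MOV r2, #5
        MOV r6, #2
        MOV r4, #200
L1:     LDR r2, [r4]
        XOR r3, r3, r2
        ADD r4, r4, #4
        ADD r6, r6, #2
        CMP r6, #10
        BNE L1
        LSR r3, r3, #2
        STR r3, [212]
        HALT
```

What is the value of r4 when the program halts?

216

after MOV r3, #12: r3=12
after MOV r2, #5: r2=5
after MOV r6, #2: r6=2
after MOV r4, #200: r4=200
after LDR r2, [r4]: r2=M[200]=8
after XOR r3, r3, r2: r3=12^8=4
after ADD r4, r4, #4: r4=200+4=204
after ADD r6, r6, #2: r6=2+2=4
CMP r6, #10  (cmp 4,10)
BNE L1: taken
after LDR r2, [r4]: r2=M[204]=26
after XOR r3, r3, r2: r3=4^26=30
after ADD r4, r4, #4: r4=204+4=208
after ADD r6, r6, #2: r6=4+2=6
CMP r6, #10  (cmp 6,10)
BNE L1: taken
after LDR r2, [r4]: r2=M[208]=9
after XOR r3, r3, r2: r3=30^9=23
after ADD r4, r4, #4: r4=208+4=212
after ADD r6, r6, #2: r6=6+2=8
CMP r6, #10  (cmp 8,10)
BNE L1: taken
after LDR r2, [r4]: r2=M[212]=27
after XOR r3, r3, r2: r3=23^27=12
after ADD r4, r4, #4: r4=212+4=216
after ADD r6, r6, #2: r6=8+2=10
CMP r6, #10  (cmp 10,10)
BNE L1: not taken
after LSR r3, r3, #2: r3=12>>2=3
STR r3, [212] → M[212]=3
halt.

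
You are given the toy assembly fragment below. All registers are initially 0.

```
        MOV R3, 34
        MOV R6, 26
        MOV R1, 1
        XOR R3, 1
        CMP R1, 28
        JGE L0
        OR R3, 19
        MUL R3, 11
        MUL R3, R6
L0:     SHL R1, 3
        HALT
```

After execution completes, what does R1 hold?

R3=34
R6=26
R1=1
R3=34^1=35
CMP R1, 28  (cmp 1,28)
JGE L0: not taken
R3=35|19=51
R3=51*11=561
R3=561*26=14586
R1=1<<3=8
halt.

8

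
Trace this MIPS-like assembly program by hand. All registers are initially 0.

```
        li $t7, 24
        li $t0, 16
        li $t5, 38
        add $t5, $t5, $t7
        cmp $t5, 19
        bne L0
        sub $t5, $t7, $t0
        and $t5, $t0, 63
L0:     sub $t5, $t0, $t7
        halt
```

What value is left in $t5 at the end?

-8

$t7=24
$t0=16
$t5=38
$t5=38+24=62
cmp $t5, 19  (cmp 62,19)
bne L0: taken
$t5=16-24=-8
halt.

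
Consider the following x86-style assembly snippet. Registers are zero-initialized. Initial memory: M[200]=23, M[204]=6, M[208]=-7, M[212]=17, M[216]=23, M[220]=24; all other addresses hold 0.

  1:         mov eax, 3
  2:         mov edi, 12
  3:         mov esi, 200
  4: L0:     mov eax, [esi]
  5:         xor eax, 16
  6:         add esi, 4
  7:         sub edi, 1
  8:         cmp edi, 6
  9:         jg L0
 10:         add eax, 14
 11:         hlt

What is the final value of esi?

224

mov eax, 3 → eax=3
mov edi, 12 → edi=12
mov esi, 200 → esi=200
mov eax, [esi] → eax=M[200]=23
xor eax, 16 → eax=23^16=7
add esi, 4 → esi=200+4=204
sub edi, 1 → edi=12-1=11
cmp edi, 6  (cmp 11,6)
jg L0: taken
mov eax, [esi] → eax=M[204]=6
xor eax, 16 → eax=6^16=22
add esi, 4 → esi=204+4=208
sub edi, 1 → edi=11-1=10
cmp edi, 6  (cmp 10,6)
jg L0: taken
mov eax, [esi] → eax=M[208]=-7
xor eax, 16 → eax=(-7)^16=-23
add esi, 4 → esi=208+4=212
sub edi, 1 → edi=10-1=9
cmp edi, 6  (cmp 9,6)
jg L0: taken
mov eax, [esi] → eax=M[212]=17
xor eax, 16 → eax=17^16=1
add esi, 4 → esi=212+4=216
sub edi, 1 → edi=9-1=8
cmp edi, 6  (cmp 8,6)
jg L0: taken
mov eax, [esi] → eax=M[216]=23
xor eax, 16 → eax=23^16=7
add esi, 4 → esi=216+4=220
sub edi, 1 → edi=8-1=7
cmp edi, 6  (cmp 7,6)
jg L0: taken
mov eax, [esi] → eax=M[220]=24
xor eax, 16 → eax=24^16=8
add esi, 4 → esi=220+4=224
sub edi, 1 → edi=7-1=6
cmp edi, 6  (cmp 6,6)
jg L0: not taken
add eax, 14 → eax=8+14=22
halt.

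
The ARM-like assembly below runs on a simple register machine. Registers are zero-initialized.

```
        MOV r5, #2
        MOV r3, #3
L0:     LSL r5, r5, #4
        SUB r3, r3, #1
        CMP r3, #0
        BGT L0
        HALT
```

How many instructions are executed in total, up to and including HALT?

MOV r5, #2 → r5=2
MOV r3, #3 → r3=3
LSL r5, r5, #4 → r5=2<<4=32
SUB r3, r3, #1 → r3=3-1=2
CMP r3, #0  (cmp 2,0)
BGT L0: taken
LSL r5, r5, #4 → r5=32<<4=512
SUB r3, r3, #1 → r3=2-1=1
CMP r3, #0  (cmp 1,0)
BGT L0: taken
LSL r5, r5, #4 → r5=512<<4=8192
SUB r3, r3, #1 → r3=1-1=0
CMP r3, #0  (cmp 0,0)
BGT L0: not taken
halt.
Total executed instructions: 15.

15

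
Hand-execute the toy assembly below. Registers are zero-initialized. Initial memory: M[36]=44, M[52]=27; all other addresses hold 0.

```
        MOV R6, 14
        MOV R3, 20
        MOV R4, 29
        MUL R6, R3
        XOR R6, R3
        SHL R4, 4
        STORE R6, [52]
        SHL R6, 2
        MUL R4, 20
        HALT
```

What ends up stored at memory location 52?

268

MOV R6, 14 → R6=14
MOV R3, 20 → R3=20
MOV R4, 29 → R4=29
MUL R6, R3 → R6=14*20=280
XOR R6, R3 → R6=280^20=268
SHL R4, 4 → R4=29<<4=464
STORE R6, [52] → M[52]=268
SHL R6, 2 → R6=268<<2=1072
MUL R4, 20 → R4=464*20=9280
halt.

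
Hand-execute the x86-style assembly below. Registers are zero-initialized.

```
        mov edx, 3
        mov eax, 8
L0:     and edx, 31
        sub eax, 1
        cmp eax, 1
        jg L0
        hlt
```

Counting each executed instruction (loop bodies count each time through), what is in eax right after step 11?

after mov edx, 3: edx=3
after mov eax, 8: eax=8
after and edx, 31: edx=3&31=3
after sub eax, 1: eax=8-1=7
cmp eax, 1  (cmp 7,1)
jg L0: taken
after and edx, 31: edx=3&31=3
after sub eax, 1: eax=7-1=6
cmp eax, 1  (cmp 6,1)
jg L0: taken
after and edx, 31: edx=3&31=3
After step 11: eax = 6.

6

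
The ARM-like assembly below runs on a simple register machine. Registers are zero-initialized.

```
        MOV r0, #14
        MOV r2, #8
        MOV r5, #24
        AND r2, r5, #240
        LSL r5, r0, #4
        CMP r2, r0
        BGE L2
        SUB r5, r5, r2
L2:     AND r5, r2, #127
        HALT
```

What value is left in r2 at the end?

r0=14
r2=8
r5=24
r2=24&240=16
r5=14<<4=224
CMP r2, r0  (cmp 16,14)
BGE L2: taken
r5=16&127=16
halt.

16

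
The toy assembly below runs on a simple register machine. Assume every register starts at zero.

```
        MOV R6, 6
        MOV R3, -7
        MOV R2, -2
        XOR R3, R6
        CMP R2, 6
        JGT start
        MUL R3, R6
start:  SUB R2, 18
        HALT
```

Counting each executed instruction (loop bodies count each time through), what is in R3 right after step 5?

-1

MOV R6, 6 → R6=6
MOV R3, -7 → R3=-7
MOV R2, -2 → R2=-2
XOR R3, R6 → R3=(-7)^6=-1
CMP R2, 6  (cmp -2,6)
After step 5: R3 = -1.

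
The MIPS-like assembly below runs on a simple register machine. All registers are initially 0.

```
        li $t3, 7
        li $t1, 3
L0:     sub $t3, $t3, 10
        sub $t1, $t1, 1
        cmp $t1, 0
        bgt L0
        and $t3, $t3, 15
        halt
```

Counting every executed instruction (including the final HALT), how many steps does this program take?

$t3=7
$t1=3
$t3=7-10=-3
$t1=3-1=2
cmp $t1, 0  (cmp 2,0)
bgt L0: taken
$t3=(-3)-10=-13
$t1=2-1=1
cmp $t1, 0  (cmp 1,0)
bgt L0: taken
$t3=(-13)-10=-23
$t1=1-1=0
cmp $t1, 0  (cmp 0,0)
bgt L0: not taken
$t3=(-23)&15=9
halt.
Total executed instructions: 16.

16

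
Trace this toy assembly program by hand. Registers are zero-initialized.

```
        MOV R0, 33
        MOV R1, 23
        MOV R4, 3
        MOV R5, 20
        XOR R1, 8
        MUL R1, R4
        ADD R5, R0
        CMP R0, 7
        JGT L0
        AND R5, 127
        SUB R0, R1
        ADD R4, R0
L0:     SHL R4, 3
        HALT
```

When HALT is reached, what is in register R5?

R0=33
R1=23
R4=3
R5=20
R1=23^8=31
R1=31*3=93
R5=20+33=53
CMP R0, 7  (cmp 33,7)
JGT L0: taken
R4=3<<3=24
halt.

53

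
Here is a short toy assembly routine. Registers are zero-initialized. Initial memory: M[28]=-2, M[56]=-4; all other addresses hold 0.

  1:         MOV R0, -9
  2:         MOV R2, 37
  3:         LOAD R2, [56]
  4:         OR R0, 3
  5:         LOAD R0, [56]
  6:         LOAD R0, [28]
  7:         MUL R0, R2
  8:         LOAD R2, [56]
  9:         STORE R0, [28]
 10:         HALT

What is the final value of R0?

8

MOV R0, -9 → R0=-9
MOV R2, 37 → R2=37
LOAD R2, [56] → R2=M[56]=-4
OR R0, 3 → R0=(-9)|3=-9
LOAD R0, [56] → R0=M[56]=-4
LOAD R0, [28] → R0=M[28]=-2
MUL R0, R2 → R0=(-2)*(-4)=8
LOAD R2, [56] → R2=M[56]=-4
STORE R0, [28] → M[28]=8
halt.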